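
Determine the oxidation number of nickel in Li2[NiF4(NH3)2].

+2

2 lithium outside the brackets (+1 each) → the complex ion is 2−.
Ligand charges: 4×F = -4; 2×NH3 neutral; sum -4.
Ni + (-4) = 2− ⇒ Ni is +2.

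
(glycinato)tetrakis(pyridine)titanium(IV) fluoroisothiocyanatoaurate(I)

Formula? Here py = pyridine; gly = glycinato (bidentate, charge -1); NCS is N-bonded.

[Ti(gly)(py)4][AuF(NCS)]3

Cation [Ti…]: ligand charges -1, Ti(IV) ⇒ ion charge 3+.
Anion [Au…]: ligand charges -2, Au(I) ⇒ ion charge 1−.
One 3+ cation requires 3 of the 1− anion.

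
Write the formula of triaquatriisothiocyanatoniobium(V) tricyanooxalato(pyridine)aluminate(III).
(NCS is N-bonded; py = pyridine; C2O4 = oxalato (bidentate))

[Nb(H2O)3(NCS)3][Al(C2O4)(CN)3(py)]

Cation [Nb…]: ligand charges -3, Nb(V) ⇒ ion charge 2+.
Anion [Al…]: ligand charges -5, Al(III) ⇒ ion charge 2−.
One 2+ cation balances one 2− anion.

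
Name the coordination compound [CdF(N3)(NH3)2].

diammineazidofluorocadmium(II)

There is no counter-ion, so the complex is neutral overall.
Ligand charges: 2×ammine (neutral), 1×fluoro (-1 each), 1×azido (-1 each); total -2. So Cd + (-2) = 0, giving Cd = +2.
Ligands are named alphabetically: ammine before azido before fluoro.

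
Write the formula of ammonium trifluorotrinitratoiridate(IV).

(NH4)2[IrF3(NO3)3]

Ligands: 3 nitrato (NO3, -1), 3 fluoro (F, -1). Ligand charge sum = -6.
Charge balance with ammonium (+1) requires 1 complex ion per 2 ammonium.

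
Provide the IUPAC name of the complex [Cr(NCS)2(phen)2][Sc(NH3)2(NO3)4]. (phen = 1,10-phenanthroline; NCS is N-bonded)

diisothiocyanatobis(1,10-phenanthroline)chromium(III) diamminetetranitratoscandate(III)

Both ions are complex: the cation is named first with the plain metal name, the anion second with the -ate form; each ion's ligands are alphabetised independently.
Scandium is always +3 in its complexes; the anion's ligand charges sum to -4, so the complex anion is 1−.
A 1:1 salt means the cation carries the equal and opposite charge, 1+.
Cation: ligand charges sum to -2; for the ion to be 1+, Cr = +3.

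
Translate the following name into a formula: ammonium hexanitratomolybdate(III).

Ligands: 6 nitrato (NO3, -1). Ligand charge sum = -6.
With Mo in oxidation state +3, the complex ion is [Mo...]^3−.
Charge balance with ammonium (+1) requires 1 complex ion per 3 ammonium.

(NH4)3[Mo(NO3)6]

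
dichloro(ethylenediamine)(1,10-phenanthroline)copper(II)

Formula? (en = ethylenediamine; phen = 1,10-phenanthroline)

[CuCl2(en)(phen)]

Ligands: 1 ethylenediamine (en, neutral), 1 1,10-phenanthroline (phen, neutral), 2 chloro (Cl, -1). Ligand charge sum = -2.
With Cu in oxidation state +2, the complex ion is [Cu...].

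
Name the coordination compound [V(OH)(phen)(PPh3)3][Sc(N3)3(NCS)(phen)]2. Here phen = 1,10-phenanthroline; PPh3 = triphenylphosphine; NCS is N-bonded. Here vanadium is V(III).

V is given as +3; the cation's ligand charges sum to -1, so the complex cation is 2+.
With 2 anions per cation, each anion must be 2/2 = 1−.
Anion: ligand charges sum to -4; for the ion to be 1−, Sc = +3.

hydroxo(1,10-phenanthroline)tris(triphenylphosphine)vanadium(III) triazidoisothiocyanato(1,10-phenanthroline)scandate(III)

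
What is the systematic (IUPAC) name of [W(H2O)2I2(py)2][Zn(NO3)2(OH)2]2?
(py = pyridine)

Zinc is always +2 in its complexes; the anion's ligand charges sum to -4, so the complex anion is 2−.
With 2 anions per cation, the cation must be 2×2 = 4+.
Cation: ligand charges sum to -2; for the ion to be 4+, W = +6.

diaquadiiodobis(pyridine)tungsten(VI) dihydroxodinitratozincate(II)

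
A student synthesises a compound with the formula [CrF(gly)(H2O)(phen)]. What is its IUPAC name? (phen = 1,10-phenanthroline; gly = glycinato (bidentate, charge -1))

There is no counter-ion, so the complex is neutral overall.
Ligand charges: 1×aqua (neutral), 1×1,10-phenanthroline (neutral), 1×fluoro (-1 each), 1×glycinato (-1 each); total -2. So Cr + (-2) = 0, giving Cr = +2.
Ligands are named alphabetically: aqua before fluoro before glycinato before phenanthroline.

aquafluoro(glycinato)(1,10-phenanthroline)chromium(II)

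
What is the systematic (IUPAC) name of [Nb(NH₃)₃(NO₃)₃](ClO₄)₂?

triamminetrinitratoniobium(V) perchlorate

The 2 perchlorate counter-ions carry a total charge of -2, so each complex ion is 2+.
Ligand charges: 3×nitrato (-1 each), 3×ammine (neutral); total -3. So Nb + (-3) = 2+, giving Nb = +5.
Ligands are named alphabetically: ammine before nitrato.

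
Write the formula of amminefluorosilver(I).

Ligands: 1 ammine (NH3, neutral), 1 fluoro (F, -1). Ligand charge sum = -1.
With Ag in oxidation state +1, the complex ion is [Ag...].

[AgF(NH3)]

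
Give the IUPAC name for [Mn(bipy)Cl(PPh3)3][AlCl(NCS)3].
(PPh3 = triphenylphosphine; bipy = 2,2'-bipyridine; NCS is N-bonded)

Aluminium is always +3 in its complexes; the anion's ligand charges sum to -4, so the complex anion is 1−.
A 1:1 salt means the cation carries the equal and opposite charge, 1+.
Cation: ligand charges sum to -1; for the ion to be 1+, Mn = +2.

(2,2'-bipyridine)chlorotris(triphenylphosphine)manganese(II) chlorotriisothiocyanatoaluminate(III)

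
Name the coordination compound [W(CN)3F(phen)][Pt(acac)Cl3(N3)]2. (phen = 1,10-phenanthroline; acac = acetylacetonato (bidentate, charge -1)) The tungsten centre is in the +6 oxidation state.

tricyanofluoro(1,10-phenanthroline)tungsten(VI) (acetylacetonato)azidotrichloroplatinate(IV)

W is given as +6; the cation's ligand charges sum to -4, so the complex cation is 2+.
With 2 anions per cation, each anion must be 2/2 = 1−.
Anion: ligand charges sum to -5; for the ion to be 1−, Pt = +4.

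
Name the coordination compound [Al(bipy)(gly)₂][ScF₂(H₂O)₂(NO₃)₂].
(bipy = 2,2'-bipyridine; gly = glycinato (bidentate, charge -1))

(2,2'-bipyridine)bis(glycinato)aluminium(III) diaquadifluorodinitratoscandate(III)

Both ions are complex: the cation is named first with the plain metal name, the anion second with the -ate form; each ion's ligands are alphabetised independently.
Aluminium is always +3 in its complexes; the cation's ligand charges sum to -2, so the complex cation is 1+.
A 1:1 salt means the anion carries the equal and opposite charge, 1−.
Anion: ligand charges sum to -4; for the ion to be 1−, Sc = +3.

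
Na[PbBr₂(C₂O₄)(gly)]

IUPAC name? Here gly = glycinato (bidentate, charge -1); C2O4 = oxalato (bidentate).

sodium dibromo(glycinato)oxalatoplumbate(IV)

The 1 sodium counter-ion carries a total charge of +1, so each complex ion is 1−.
Ligand charges: 1×glycinato (-1 each), 2×bromo (-1 each), 1×oxalato (-2 each); total -5. So Pb + (-5) = 1−, giving Pb = +4.
The complex ion is anionic, so lead takes the -ate form plumbate(IV).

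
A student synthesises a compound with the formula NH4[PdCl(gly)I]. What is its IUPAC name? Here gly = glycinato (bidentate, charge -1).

The 1 ammonium counter-ion carries a total charge of +1, so each complex ion is 1−.
Ligand charges: 1×glycinato (-1 each), 1×iodo (-1 each), 1×chloro (-1 each); total -3. So Pd + (-3) = 1−, giving Pd = +2.
The complex ion is anionic, so palladium takes the -ate form palladate(II).

ammonium chloro(glycinato)iodopalladate(II)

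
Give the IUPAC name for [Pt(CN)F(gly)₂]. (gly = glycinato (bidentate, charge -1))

There is no counter-ion, so the complex is neutral overall.
Ligand charges: 2×glycinato (-1 each), 1×cyano (-1 each), 1×fluoro (-1 each); total -4. So Pt + (-4) = 0, giving Pt = +4.
Ligands are named alphabetically: cyano before fluoro before glycinato.

cyanofluorobis(glycinato)platinum(IV)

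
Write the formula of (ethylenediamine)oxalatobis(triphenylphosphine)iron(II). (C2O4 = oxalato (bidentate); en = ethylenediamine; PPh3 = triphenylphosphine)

[Fe(C2O4)(en)(PPh3)2]

Ligands: 1 oxalato (C2O4, -2), 1 ethylenediamine (en, neutral), 2 triphenylphosphine (PPh3, neutral). Ligand charge sum = -2.
With Fe in oxidation state +2, the complex ion is [Fe...].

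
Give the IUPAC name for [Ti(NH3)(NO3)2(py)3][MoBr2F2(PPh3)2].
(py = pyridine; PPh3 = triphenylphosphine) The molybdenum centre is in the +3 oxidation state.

amminedinitratotris(pyridine)titanium(III) dibromodifluorobis(triphenylphosphine)molybdate(III)

Both ions are complex: the cation is named first with the plain metal name, the anion second with the -ate form; each ion's ligands are alphabetised independently.
Mo is given as +3; the anion's ligand charges sum to -4, so the complex anion is 1−.
A 1:1 salt means the cation carries the equal and opposite charge, 1+.
Cation: ligand charges sum to -2; for the ion to be 1+, Ti = +3.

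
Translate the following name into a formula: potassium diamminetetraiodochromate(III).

K[CrI4(NH3)2]

Ligands: 4 iodo (I, -1), 2 ammine (NH3, neutral). Ligand charge sum = -4.
With Cr in oxidation state +3, the complex ion is [Cr...]^1−.
Charge balance with potassium (+1) requires 1 complex ion per 1 potassium.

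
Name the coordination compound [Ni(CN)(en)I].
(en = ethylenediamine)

cyano(ethylenediamine)iodonickel(II)

There is no counter-ion, so the complex is neutral overall.
Ligand charges: 1×ethylenediamine (neutral), 1×iodo (-1 each), 1×cyano (-1 each); total -2. So Ni + (-2) = 0, giving Ni = +2.
Ligands are named alphabetically: cyano before ethylenediamine before iodo.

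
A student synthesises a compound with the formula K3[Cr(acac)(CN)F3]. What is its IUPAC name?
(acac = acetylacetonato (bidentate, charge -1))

potassium (acetylacetonato)cyanotrifluorochromate(II)

The 3 potassium counter-ions carry a total charge of +3, so each complex ion is 3−.
Ligand charges: 1×cyano (-1 each), 1×acetylacetonato (-1 each), 3×fluoro (-1 each); total -5. So Cr + (-5) = 3−, giving Cr = +2.
The complex ion is anionic, so chromium takes the -ate form chromate(II).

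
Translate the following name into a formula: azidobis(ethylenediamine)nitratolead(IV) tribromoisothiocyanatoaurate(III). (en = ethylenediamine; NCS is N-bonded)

[Pb(en)2(N3)(NO3)][AuBr3(NCS)]2

Cation [Pb…]: ligand charges -2, Pb(IV) ⇒ ion charge 2+.
Anion [Au…]: ligand charges -4, Au(III) ⇒ ion charge 1−.
One 2+ cation requires 2 of the 1− anion.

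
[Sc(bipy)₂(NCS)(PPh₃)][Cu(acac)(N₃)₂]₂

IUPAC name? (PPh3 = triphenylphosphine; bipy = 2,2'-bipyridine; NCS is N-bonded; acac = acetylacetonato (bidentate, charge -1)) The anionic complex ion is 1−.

The complex anion is given as 1−; its ligand charges sum to -3, so Cu = +2.
With 2 anions per cation, the cation must be 2×1 = 2+.
Cation: ligand charges sum to -1; for the ion to be 2+, Sc = +3.

bis(2,2'-bipyridine)isothiocyanato(triphenylphosphine)scandium(III) (acetylacetonato)diazidocuprate(II)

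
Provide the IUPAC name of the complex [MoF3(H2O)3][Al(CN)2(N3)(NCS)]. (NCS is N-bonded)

Aluminium is always +3 in its complexes; the anion's ligand charges sum to -4, so the complex anion is 1−.
A 1:1 salt means the cation carries the equal and opposite charge, 1+.
Cation: ligand charges sum to -3; for the ion to be 1+, Mo = +4.

triaquatrifluoromolybdenum(IV) azidodicyanoisothiocyanatoaluminate(III)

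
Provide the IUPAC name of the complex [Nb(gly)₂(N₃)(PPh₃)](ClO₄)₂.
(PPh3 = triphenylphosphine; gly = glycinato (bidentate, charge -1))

The 2 perchlorate counter-ions carry a total charge of -2, so each complex ion is 2+.
Ligand charges: 1×triphenylphosphine (neutral), 2×glycinato (-1 each), 1×azido (-1 each); total -3. So Nb + (-3) = 2+, giving Nb = +5.
Ligands are named alphabetically: azido before glycinato before triphenylphosphine.

azidobis(glycinato)(triphenylphosphine)niobium(V) perchlorate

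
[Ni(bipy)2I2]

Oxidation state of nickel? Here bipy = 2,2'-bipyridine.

No counter-ion: the bracketed complex is neutral.
Ligand charges: 2×bipy neutral; 2×I = -2; sum -2.
Ni + (-2) = 0 ⇒ Ni is +2.

+2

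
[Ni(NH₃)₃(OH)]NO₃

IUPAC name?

The 1 nitrate counter-ion carries a total charge of -1, so each complex ion is 1+.
Ligand charges: 3×ammine (neutral), 1×hydroxo (-1 each); total -1. So Ni + (-1) = 1+, giving Ni = +2.
Ligands are named alphabetically: ammine before hydroxo.

triamminehydroxonickel(II) nitrate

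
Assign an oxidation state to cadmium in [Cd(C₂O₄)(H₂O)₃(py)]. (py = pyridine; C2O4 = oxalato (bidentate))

+2

No counter-ion: the bracketed complex is neutral.
Ligand charges: 1×py neutral; 1×C2O4 = -2; 3×H2O neutral; sum -2.
Cd + (-2) = 0 ⇒ Cd is +2.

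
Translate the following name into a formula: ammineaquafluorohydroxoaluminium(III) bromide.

Ligands: 1 fluoro (F, -1), 1 ammine (NH3, neutral), 1 hydroxo (OH, -1), 1 aqua (H2O, neutral). Ligand charge sum = -2.
Charge balance with bromide (-1) requires 1 complex ion per 1 bromide.

[AlF(H2O)(NH3)(OH)]Br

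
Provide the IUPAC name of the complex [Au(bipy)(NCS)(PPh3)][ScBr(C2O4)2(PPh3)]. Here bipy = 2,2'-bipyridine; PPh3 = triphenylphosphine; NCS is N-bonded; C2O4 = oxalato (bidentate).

(2,2'-bipyridine)isothiocyanato(triphenylphosphine)gold(III) bromodioxalato(triphenylphosphine)scandate(III)

Scandium is always +3 in its complexes; the anion's ligand charges sum to -5, so the complex anion is 2−.
A 1:1 salt means the cation carries the equal and opposite charge, 2+.
Cation: ligand charges sum to -1; for the ion to be 2+, Au = +3.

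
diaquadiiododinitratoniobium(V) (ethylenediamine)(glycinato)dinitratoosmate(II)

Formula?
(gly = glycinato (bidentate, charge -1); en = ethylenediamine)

[Nb(H2O)2I2(NO3)2][Os(en)(gly)(NO3)2]

Cation [Nb…]: ligand charges -4, Nb(V) ⇒ ion charge 1+.
Anion [Os…]: ligand charges -3, Os(II) ⇒ ion charge 1−.
One 1+ cation balances one 1− anion.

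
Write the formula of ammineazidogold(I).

Ligands: 1 azido (N3, -1), 1 ammine (NH3, neutral). Ligand charge sum = -1.
With Au in oxidation state +1, the complex ion is [Au...].

[Au(N3)(NH3)]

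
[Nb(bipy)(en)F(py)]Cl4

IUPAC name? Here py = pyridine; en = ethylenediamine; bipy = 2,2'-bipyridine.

(2,2'-bipyridine)(ethylenediamine)fluoro(pyridine)niobium(V) chloride

The 4 chloride counter-ions carry a total charge of -4, so each complex ion is 4+.
Ligand charges: 1×fluoro (-1 each), 1×pyridine (neutral), 1×ethylenediamine (neutral), 1×2,2'-bipyridine (neutral); total -1. So Nb + (-1) = 4+, giving Nb = +5.
Ligands are named alphabetically: bipyridine before ethylenediamine before fluoro before pyridine.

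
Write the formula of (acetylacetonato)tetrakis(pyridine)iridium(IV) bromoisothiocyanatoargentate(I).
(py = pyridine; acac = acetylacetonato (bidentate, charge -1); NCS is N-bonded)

Cation [Ir…]: ligand charges -1, Ir(IV) ⇒ ion charge 3+.
Anion [Ag…]: ligand charges -2, Ag(I) ⇒ ion charge 1−.
One 3+ cation requires 3 of the 1− anion.

[Ir(acac)(py)4][AgBr(NCS)]3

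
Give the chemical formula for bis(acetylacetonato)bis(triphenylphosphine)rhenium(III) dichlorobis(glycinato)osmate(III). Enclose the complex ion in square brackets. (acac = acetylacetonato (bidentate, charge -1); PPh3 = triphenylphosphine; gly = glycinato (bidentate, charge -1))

Cation [Re…]: ligand charges -2, Re(III) ⇒ ion charge 1+.
Anion [Os…]: ligand charges -4, Os(III) ⇒ ion charge 1−.
One 1+ cation balances one 1− anion.

[Re(acac)2(PPh3)2][OsCl2(gly)2]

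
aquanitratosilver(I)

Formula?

[Ag(H2O)(NO3)]

Ligands: 1 aqua (H2O, neutral), 1 nitrato (NO3, -1). Ligand charge sum = -1.
With Ag in oxidation state +1, the complex ion is [Ag...].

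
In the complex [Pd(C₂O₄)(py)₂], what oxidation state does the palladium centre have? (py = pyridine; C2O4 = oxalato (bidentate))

+2

No counter-ion: the bracketed complex is neutral.
Ligand charges: 2×py neutral; 1×C2O4 = -2; sum -2.
Pd + (-2) = 0 ⇒ Pd is +2.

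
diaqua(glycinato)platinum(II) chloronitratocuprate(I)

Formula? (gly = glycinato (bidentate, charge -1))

Cation [Pt…]: ligand charges -1, Pt(II) ⇒ ion charge 1+.
Anion [Cu…]: ligand charges -2, Cu(I) ⇒ ion charge 1−.

[Pt(gly)(H2O)2][CuCl(NO3)]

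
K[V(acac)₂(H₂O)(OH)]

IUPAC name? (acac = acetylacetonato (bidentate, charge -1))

potassium bis(acetylacetonato)aquahydroxovanadate(II)

The 1 potassium counter-ion carries a total charge of +1, so each complex ion is 1−.
Ligand charges: 2×acetylacetonato (-1 each), 1×aqua (neutral), 1×hydroxo (-1 each); total -3. So V + (-3) = 1−, giving V = +2.
Ligands are named alphabetically: acetylacetonato before aqua before hydroxo.
The complex ion is anionic, so vanadium takes the -ate form vanadate(II).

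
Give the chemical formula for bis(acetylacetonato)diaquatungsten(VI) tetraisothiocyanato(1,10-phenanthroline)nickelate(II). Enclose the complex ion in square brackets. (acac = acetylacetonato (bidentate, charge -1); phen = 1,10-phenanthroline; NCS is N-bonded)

Cation [W…]: ligand charges -2, W(VI) ⇒ ion charge 4+.
Anion [Ni…]: ligand charges -4, Ni(II) ⇒ ion charge 2−.

[W(acac)2(H2O)2][Ni(NCS)4(phen)]2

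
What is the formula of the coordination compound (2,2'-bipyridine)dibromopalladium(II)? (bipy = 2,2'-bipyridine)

[Pd(bipy)Br2]

Ligands: 1 2,2'-bipyridine (bipy, neutral), 2 bromo (Br, -1). Ligand charge sum = -2.
With Pd in oxidation state +2, the complex ion is [Pd...].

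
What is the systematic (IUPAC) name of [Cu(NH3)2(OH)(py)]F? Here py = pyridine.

diamminehydroxo(pyridine)copper(II) fluoride

The 1 fluoride counter-ion carries a total charge of -1, so each complex ion is 1+.
Ligand charges: 1×hydroxo (-1 each), 1×pyridine (neutral), 2×ammine (neutral); total -1. So Cu + (-1) = 1+, giving Cu = +2.
Ligands are named alphabetically: ammine before hydroxo before pyridine.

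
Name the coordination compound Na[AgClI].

sodium chloroiodoargentate(I)

The 1 sodium counter-ion carries a total charge of +1, so each complex ion is 1−.
Ligand charges: 1×iodo (-1 each), 1×chloro (-1 each); total -2. So Ag + (-2) = 1−, giving Ag = +1.
The complex ion is anionic, so silver takes the -ate form argentate(I).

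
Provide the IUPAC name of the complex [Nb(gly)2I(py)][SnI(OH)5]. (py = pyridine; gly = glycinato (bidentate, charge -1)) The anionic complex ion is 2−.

bis(glycinato)iodo(pyridine)niobium(V) pentahydroxoiodostannate(IV)

Both ions are complex: the cation is named first with the plain metal name, the anion second with the -ate form; each ion's ligands are alphabetised independently.
The complex anion is given as 2−; its ligand charges sum to -6, so Sn = +4.
A 1:1 salt means the cation carries the equal and opposite charge, 2+.
Cation: ligand charges sum to -3; for the ion to be 2+, Nb = +5.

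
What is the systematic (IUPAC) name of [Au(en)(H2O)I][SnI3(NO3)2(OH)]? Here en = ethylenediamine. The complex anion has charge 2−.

Both ions are complex: the cation is named first with the plain metal name, the anion second with the -ate form; each ion's ligands are alphabetised independently.
The complex anion is given as 2−; its ligand charges sum to -6, so Sn = +4.
A 1:1 salt means the cation carries the equal and opposite charge, 2+.
Cation: ligand charges sum to -1; for the ion to be 2+, Au = +3.

aqua(ethylenediamine)iodogold(III) hydroxotriiododinitratostannate(IV)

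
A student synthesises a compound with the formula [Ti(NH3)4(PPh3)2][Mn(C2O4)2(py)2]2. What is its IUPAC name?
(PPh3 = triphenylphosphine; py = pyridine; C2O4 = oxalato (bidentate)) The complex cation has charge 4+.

The complex cation is given as 4+; its ligand charges sum to 0, so Ti = +4.
With 2 anions per cation, each anion must be 4/2 = 2−.
Anion: ligand charges sum to -4; for the ion to be 2−, Mn = +2.

tetraamminebis(triphenylphosphine)titanium(IV) dioxalatobis(pyridine)manganate(II)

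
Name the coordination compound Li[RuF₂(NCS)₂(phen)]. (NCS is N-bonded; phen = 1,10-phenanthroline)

lithium difluorodiisothiocyanato(1,10-phenanthroline)ruthenate(III)

The 1 lithium counter-ion carries a total charge of +1, so each complex ion is 1−.
Ligand charges: 2×fluoro (-1 each), 2×isothiocyanato (-1 each), 1×1,10-phenanthroline (neutral); total -4. So Ru + (-4) = 1−, giving Ru = +3.
Ligands are named alphabetically: fluoro before isothiocyanato before phenanthroline.
The complex ion is anionic, so ruthenium takes the -ate form ruthenate(III).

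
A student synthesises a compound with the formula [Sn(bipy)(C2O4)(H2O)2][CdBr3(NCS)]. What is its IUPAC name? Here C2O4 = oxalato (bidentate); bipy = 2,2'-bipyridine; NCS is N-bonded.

Both ions are complex: the cation is named first with the plain metal name, the anion second with the -ate form; each ion's ligands are alphabetised independently.
Cadmium is always +2 in its complexes; the anion's ligand charges sum to -4, so the complex anion is 2−.
A 1:1 salt means the cation carries the equal and opposite charge, 2+.
Cation: ligand charges sum to -2; for the ion to be 2+, Sn = +4.

diaqua(2,2'-bipyridine)oxalatotin(IV) tribromoisothiocyanatocadmate(II)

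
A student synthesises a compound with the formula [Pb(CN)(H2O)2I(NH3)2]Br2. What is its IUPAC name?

The 2 bromide counter-ions carry a total charge of -2, so each complex ion is 2+.
Ligand charges: 2×ammine (neutral), 2×aqua (neutral), 1×cyano (-1 each), 1×iodo (-1 each); total -2. So Pb + (-2) = 2+, giving Pb = +4.
Ligands are named alphabetically: ammine before aqua before cyano before iodo.

diamminediaquacyanoiodolead(IV) bromide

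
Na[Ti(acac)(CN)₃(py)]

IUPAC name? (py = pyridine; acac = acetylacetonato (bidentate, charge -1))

The 1 sodium counter-ion carries a total charge of +1, so each complex ion is 1−.
Ligand charges: 1×pyridine (neutral), 3×cyano (-1 each), 1×acetylacetonato (-1 each); total -4. So Ti + (-4) = 1−, giving Ti = +3.
Ligands are named alphabetically: acetylacetonato before cyano before pyridine.
The complex ion is anionic, so titanium takes the -ate form titanate(III).

sodium (acetylacetonato)tricyano(pyridine)titanate(III)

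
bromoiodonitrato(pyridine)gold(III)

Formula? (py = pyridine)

Ligands: 1 nitrato (NO3, -1), 1 iodo (I, -1), 1 bromo (Br, -1), 1 pyridine (py, neutral). Ligand charge sum = -3.
With Au in oxidation state +3, the complex ion is [Au...].

[AuBrI(NO3)(py)]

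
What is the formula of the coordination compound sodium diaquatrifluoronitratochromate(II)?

Na2[CrF3(H2O)2(NO3)]

Ligands: 1 nitrato (NO3, -1), 3 fluoro (F, -1), 2 aqua (H2O, neutral). Ligand charge sum = -4.
With Cr in oxidation state +2, the complex ion is [Cr...]^2−.
Charge balance with sodium (+1) requires 1 complex ion per 2 sodium.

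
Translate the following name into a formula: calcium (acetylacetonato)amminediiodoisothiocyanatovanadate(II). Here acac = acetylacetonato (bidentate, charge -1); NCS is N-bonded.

Ligands: 1 acetylacetonato (acac, -1), 1 ammine (NH3, neutral), 1 isothiocyanato (NCS, -1), 2 iodo (I, -1). Ligand charge sum = -4.
With V in oxidation state +2, the complex ion is [V...]^2−.
Charge balance with calcium (+2) requires 1 complex ion per 1 calcium.

Ca[V(acac)I2(NCS)(NH3)]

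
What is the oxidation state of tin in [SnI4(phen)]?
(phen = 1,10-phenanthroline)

+4

No counter-ion: the bracketed complex is neutral.
Ligand charges: 4×I = -4; 1×phen neutral; sum -4.
Sn + (-4) = 0 ⇒ Sn is +4.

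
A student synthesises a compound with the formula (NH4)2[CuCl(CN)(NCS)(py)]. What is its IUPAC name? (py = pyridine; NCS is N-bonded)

ammonium chlorocyanoisothiocyanato(pyridine)cuprate(I)

The 2 ammonium counter-ions carry a total charge of +2, so each complex ion is 2−.
Ligand charges: 1×pyridine (neutral), 1×chloro (-1 each), 1×cyano (-1 each), 1×isothiocyanato (-1 each); total -3. So Cu + (-3) = 2−, giving Cu = +1.
The complex ion is anionic, so copper takes the -ate form cuprate(I).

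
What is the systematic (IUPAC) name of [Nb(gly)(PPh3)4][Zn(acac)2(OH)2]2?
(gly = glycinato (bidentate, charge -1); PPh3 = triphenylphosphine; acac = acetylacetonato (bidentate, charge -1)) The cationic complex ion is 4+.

(glycinato)tetrakis(triphenylphosphine)niobium(V) bis(acetylacetonato)dihydroxozincate(II)

Both ions are complex: the cation is named first with the plain metal name, the anion second with the -ate form; each ion's ligands are alphabetised independently.
The complex cation is given as 4+; its ligand charges sum to -1, so Nb = +5.
With 2 anions per cation, each anion must be 4/2 = 2−.
Anion: ligand charges sum to -4; for the ion to be 2−, Zn = +2.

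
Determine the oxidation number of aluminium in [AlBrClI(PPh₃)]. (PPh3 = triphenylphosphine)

No counter-ion: the bracketed complex is neutral.
Ligand charges: 1×I = -1; 1×PPh3 neutral; 1×Cl = -1; 1×Br = -1; sum -3.
Al + (-3) = 0 ⇒ Al is +3.

+3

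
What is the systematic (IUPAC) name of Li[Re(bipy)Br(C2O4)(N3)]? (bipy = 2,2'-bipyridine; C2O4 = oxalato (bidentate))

The 1 lithium counter-ion carries a total charge of +1, so each complex ion is 1−.
Ligand charges: 1×azido (-1 each), 1×2,2'-bipyridine (neutral), 1×oxalato (-2 each), 1×bromo (-1 each); total -4. So Re + (-4) = 1−, giving Re = +3.
Ligands are named alphabetically: azido before bipyridine before bromo before oxalato.
The complex ion is anionic, so rhenium takes the -ate form rhenate(III).

lithium azido(2,2'-bipyridine)bromooxalatorhenate(III)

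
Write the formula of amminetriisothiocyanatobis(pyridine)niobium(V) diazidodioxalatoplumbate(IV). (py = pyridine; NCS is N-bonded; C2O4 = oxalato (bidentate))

Cation [Nb…]: ligand charges -3, Nb(V) ⇒ ion charge 2+.
Anion [Pb…]: ligand charges -6, Pb(IV) ⇒ ion charge 2−.
One 2+ cation balances one 2− anion.

[Nb(NCS)3(NH3)(py)2][Pb(C2O4)2(N3)2]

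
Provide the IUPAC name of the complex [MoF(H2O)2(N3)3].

There is no counter-ion, so the complex is neutral overall.
Ligand charges: 3×azido (-1 each), 2×aqua (neutral), 1×fluoro (-1 each); total -4. So Mo + (-4) = 0, giving Mo = +4.
Ligands are named alphabetically: aqua before azido before fluoro.

diaquatriazidofluoromolybdenum(IV)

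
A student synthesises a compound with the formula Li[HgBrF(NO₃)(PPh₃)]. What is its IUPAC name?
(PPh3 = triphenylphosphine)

The 1 lithium counter-ion carries a total charge of +1, so each complex ion is 1−.
Ligand charges: 1×nitrato (-1 each), 1×fluoro (-1 each), 1×bromo (-1 each), 1×triphenylphosphine (neutral); total -3. So Hg + (-3) = 1−, giving Hg = +2.
The complex ion is anionic, so mercury takes the -ate form mercurate(II).

lithium bromofluoronitrato(triphenylphosphine)mercurate(II)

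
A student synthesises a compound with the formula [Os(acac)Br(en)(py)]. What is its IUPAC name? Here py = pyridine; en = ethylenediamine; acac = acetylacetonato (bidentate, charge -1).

There is no counter-ion, so the complex is neutral overall.
Ligand charges: 1×pyridine (neutral), 1×bromo (-1 each), 1×ethylenediamine (neutral), 1×acetylacetonato (-1 each); total -2. So Os + (-2) = 0, giving Os = +2.
Ligands are named alphabetically: acetylacetonato before bromo before ethylenediamine before pyridine.

(acetylacetonato)bromo(ethylenediamine)(pyridine)osmium(II)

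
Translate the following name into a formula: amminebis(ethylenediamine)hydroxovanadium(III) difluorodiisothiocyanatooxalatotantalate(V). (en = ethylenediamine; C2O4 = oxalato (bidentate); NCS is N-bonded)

[V(en)2(NH3)(OH)][Ta(C2O4)F2(NCS)2]2

Cation [V…]: ligand charges -1, V(III) ⇒ ion charge 2+.
Anion [Ta…]: ligand charges -6, Ta(V) ⇒ ion charge 1−.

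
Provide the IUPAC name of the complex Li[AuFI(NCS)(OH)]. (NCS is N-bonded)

The 1 lithium counter-ion carries a total charge of +1, so each complex ion is 1−.
Ligand charges: 1×iodo (-1 each), 1×fluoro (-1 each), 1×hydroxo (-1 each), 1×isothiocyanato (-1 each); total -4. So Au + (-4) = 1−, giving Au = +3.
The complex ion is anionic, so gold takes the -ate form aurate(III).

lithium fluorohydroxoiodoisothiocyanatoaurate(III)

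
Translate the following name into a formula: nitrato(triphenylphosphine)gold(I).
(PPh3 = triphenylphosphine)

[Au(NO3)(PPh3)]

Ligands: 1 triphenylphosphine (PPh3, neutral), 1 nitrato (NO3, -1). Ligand charge sum = -1.
With Au in oxidation state +1, the complex ion is [Au...].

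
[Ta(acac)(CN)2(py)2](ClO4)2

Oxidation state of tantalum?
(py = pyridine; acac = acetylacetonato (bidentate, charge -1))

2 perchlorate outside the brackets (-1 each) → the complex ion is 2+.
Ligand charges: 2×py neutral; 2×CN = -2; 1×acac = -1; sum -3.
Ta + (-3) = 2+ ⇒ Ta is +5.

+5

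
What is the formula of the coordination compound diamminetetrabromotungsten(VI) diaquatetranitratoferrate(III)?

[WBr4(NH3)2][Fe(H2O)2(NO3)4]2

Cation [W…]: ligand charges -4, W(VI) ⇒ ion charge 2+.
Anion [Fe…]: ligand charges -4, Fe(III) ⇒ ion charge 1−.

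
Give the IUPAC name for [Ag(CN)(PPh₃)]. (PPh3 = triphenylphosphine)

cyano(triphenylphosphine)silver(I)

There is no counter-ion, so the complex is neutral overall.
Ligand charges: 1×cyano (-1 each), 1×triphenylphosphine (neutral); total -1. So Ag + (-1) = 0, giving Ag = +1.
Ligands are named alphabetically: cyano before triphenylphosphine.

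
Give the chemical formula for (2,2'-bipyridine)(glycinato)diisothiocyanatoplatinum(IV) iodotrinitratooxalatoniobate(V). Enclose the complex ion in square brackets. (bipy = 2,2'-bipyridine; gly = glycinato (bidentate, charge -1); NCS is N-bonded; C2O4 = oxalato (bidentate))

[Pt(bipy)(gly)(NCS)2][Nb(C2O4)I(NO3)3]

Cation [Pt…]: ligand charges -3, Pt(IV) ⇒ ion charge 1+.
Anion [Nb…]: ligand charges -6, Nb(V) ⇒ ion charge 1−.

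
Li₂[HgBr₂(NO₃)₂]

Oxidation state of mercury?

+2

2 lithium outside the brackets (+1 each) → the complex ion is 2−.
Ligand charges: 2×Br = -2; 2×NO3 = -2; sum -4.
Hg + (-4) = 2− ⇒ Hg is +2.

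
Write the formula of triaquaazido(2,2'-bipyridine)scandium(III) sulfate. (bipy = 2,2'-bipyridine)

[Sc(bipy)(H2O)3(N3)]SO4

Ligands: 3 aqua (H2O, neutral), 1 2,2'-bipyridine (bipy, neutral), 1 azido (N3, -1). Ligand charge sum = -1.
Charge balance with sulfate (-2) requires 1 complex ion per 1 sulfate.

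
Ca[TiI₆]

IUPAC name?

calcium hexaiodotitanate(IV)

The 1 calcium counter-ion carries a total charge of +2, so each complex ion is 2−.
Ligand charges: 6×iodo (-1 each); total -6. So Ti + (-6) = 2−, giving Ti = +4.
The complex ion is anionic, so titanium takes the -ate form titanate(IV).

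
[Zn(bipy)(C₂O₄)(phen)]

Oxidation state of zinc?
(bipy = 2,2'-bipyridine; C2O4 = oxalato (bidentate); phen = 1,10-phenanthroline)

+2

No counter-ion: the bracketed complex is neutral.
Ligand charges: 1×bipy neutral; 1×C2O4 = -2; 1×phen neutral; sum -2.
Zn + (-2) = 0 ⇒ Zn is +2.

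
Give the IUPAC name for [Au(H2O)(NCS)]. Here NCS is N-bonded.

There is no counter-ion, so the complex is neutral overall.
Ligand charges: 1×aqua (neutral), 1×isothiocyanato (-1 each); total -1. So Au + (-1) = 0, giving Au = +1.
Ligands are named alphabetically: aqua before isothiocyanato.

aquaisothiocyanatogold(I)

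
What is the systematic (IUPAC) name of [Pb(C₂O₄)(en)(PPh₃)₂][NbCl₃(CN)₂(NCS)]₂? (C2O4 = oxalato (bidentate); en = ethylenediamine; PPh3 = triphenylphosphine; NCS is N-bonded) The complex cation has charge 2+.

(ethylenediamine)oxalatobis(triphenylphosphine)lead(IV) trichlorodicyanoisothiocyanatoniobate(V)

The complex cation is given as 2+; its ligand charges sum to -2, so Pb = +4.
With 2 anions per cation, each anion must be 2/2 = 1−.
Anion: ligand charges sum to -6; for the ion to be 1−, Nb = +5.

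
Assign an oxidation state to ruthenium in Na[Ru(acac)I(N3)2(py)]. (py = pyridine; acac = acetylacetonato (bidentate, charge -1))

+3

1 sodium outside the brackets (+1 each) → the complex ion is 1−.
Ligand charges: 1×py neutral; 1×I = -1; 1×acac = -1; 2×N3 = -2; sum -4.
Ru + (-4) = 1− ⇒ Ru is +3.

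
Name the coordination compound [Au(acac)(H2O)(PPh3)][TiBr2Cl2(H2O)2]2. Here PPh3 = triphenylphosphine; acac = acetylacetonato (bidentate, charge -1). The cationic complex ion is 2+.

Both ions are complex: the cation is named first with the plain metal name, the anion second with the -ate form; each ion's ligands are alphabetised independently.
The complex cation is given as 2+; its ligand charges sum to -1, so Au = +3.
With 2 anions per cation, each anion must be 2/2 = 1−.
Anion: ligand charges sum to -4; for the ion to be 1−, Ti = +3.

(acetylacetonato)aqua(triphenylphosphine)gold(III) diaquadibromodichlorotitanate(III)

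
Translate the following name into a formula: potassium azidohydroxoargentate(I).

K[Ag(N3)(OH)]

Ligands: 1 azido (N3, -1), 1 hydroxo (OH, -1). Ligand charge sum = -2.
With Ag in oxidation state +1, the complex ion is [Ag...]^1−.
Charge balance with potassium (+1) requires 1 complex ion per 1 potassium.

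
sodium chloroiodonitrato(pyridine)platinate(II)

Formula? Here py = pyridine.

Na[PtClI(NO3)(py)]

Ligands: 1 iodo (I, -1), 1 pyridine (py, neutral), 1 chloro (Cl, -1), 1 nitrato (NO3, -1). Ligand charge sum = -3.
With Pt in oxidation state +2, the complex ion is [Pt...]^1−.
Charge balance with sodium (+1) requires 1 complex ion per 1 sodium.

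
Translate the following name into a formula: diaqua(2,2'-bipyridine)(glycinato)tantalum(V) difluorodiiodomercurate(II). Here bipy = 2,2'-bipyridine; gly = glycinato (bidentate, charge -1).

[Ta(bipy)(gly)(H2O)2][HgF2I2]2

Cation [Ta…]: ligand charges -1, Ta(V) ⇒ ion charge 4+.
Anion [Hg…]: ligand charges -4, Hg(II) ⇒ ion charge 2−.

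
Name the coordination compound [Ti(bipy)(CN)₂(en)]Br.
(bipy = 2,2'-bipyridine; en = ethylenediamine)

(2,2'-bipyridine)dicyano(ethylenediamine)titanium(III) bromide

The 1 bromide counter-ion carries a total charge of -1, so each complex ion is 1+.
Ligand charges: 1×2,2'-bipyridine (neutral), 2×cyano (-1 each), 1×ethylenediamine (neutral); total -2. So Ti + (-2) = 1+, giving Ti = +3.
Ligands are named alphabetically: bipyridine before cyano before ethylenediamine.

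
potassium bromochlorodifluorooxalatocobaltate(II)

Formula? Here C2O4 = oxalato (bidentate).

K4[CoBr(C2O4)ClF2]

Ligands: 1 oxalato (C2O4, -2), 1 bromo (Br, -1), 2 fluoro (F, -1), 1 chloro (Cl, -1). Ligand charge sum = -6.
Charge balance with potassium (+1) requires 1 complex ion per 4 potassium.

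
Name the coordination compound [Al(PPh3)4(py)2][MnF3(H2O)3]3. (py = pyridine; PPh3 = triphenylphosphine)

Both ions are complex: the cation is named first with the plain metal name, the anion second with the -ate form; each ion's ligands are alphabetised independently.
Aluminium is always +3 in its complexes; the cation's ligand charges sum to 0, so the complex cation is 3+.
With 3 anions per cation, each anion must be 3/3 = 1−.
Anion: ligand charges sum to -3; for the ion to be 1−, Mn = +2.

bis(pyridine)tetrakis(triphenylphosphine)aluminium(III) triaquatrifluoromanganate(II)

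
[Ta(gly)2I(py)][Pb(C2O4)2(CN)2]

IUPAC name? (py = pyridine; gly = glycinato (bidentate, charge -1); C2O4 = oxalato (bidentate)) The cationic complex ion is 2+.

bis(glycinato)iodo(pyridine)tantalum(V) dicyanodioxalatoplumbate(IV)

The complex cation is given as 2+; its ligand charges sum to -3, so Ta = +5.
A 1:1 salt means the anion carries the equal and opposite charge, 2−.
Anion: ligand charges sum to -6; for the ion to be 2−, Pb = +4.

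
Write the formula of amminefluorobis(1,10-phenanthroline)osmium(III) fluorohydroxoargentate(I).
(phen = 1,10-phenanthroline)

Cation [Os…]: ligand charges -1, Os(III) ⇒ ion charge 2+.
Anion [Ag…]: ligand charges -2, Ag(I) ⇒ ion charge 1−.
One 2+ cation requires 2 of the 1− anion.

[OsF(NH3)(phen)2][AgF(OH)]2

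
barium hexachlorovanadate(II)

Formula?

Ba2[VCl6]

Ligands: 6 chloro (Cl, -1). Ligand charge sum = -6.
Charge balance with barium (+2) requires 1 complex ion per 2 barium.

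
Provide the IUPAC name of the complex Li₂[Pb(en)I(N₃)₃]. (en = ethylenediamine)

lithium triazido(ethylenediamine)iodoplumbate(II)

The 2 lithium counter-ions carry a total charge of +2, so each complex ion is 2−.
Ligand charges: 1×ethylenediamine (neutral), 3×azido (-1 each), 1×iodo (-1 each); total -4. So Pb + (-4) = 2−, giving Pb = +2.
Ligands are named alphabetically: azido before ethylenediamine before iodo.
The complex ion is anionic, so lead takes the -ate form plumbate(II).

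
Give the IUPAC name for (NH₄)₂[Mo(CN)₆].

The 2 ammonium counter-ions carry a total charge of +2, so each complex ion is 2−.
Ligand charges: 6×cyano (-1 each); total -6. So Mo + (-6) = 2−, giving Mo = +4.
The complex ion is anionic, so molybdenum takes the -ate form molybdate(IV).

ammonium hexacyanomolybdate(IV)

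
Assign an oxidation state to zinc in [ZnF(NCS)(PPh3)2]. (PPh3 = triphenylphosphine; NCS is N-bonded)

+2

No counter-ion: the bracketed complex is neutral.
Ligand charges: 2×PPh3 neutral; 1×F = -1; 1×NCS = -1; sum -2.
Zn + (-2) = 0 ⇒ Zn is +2.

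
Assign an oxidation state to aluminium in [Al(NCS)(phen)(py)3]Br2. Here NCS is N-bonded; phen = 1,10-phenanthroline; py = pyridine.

2 bromide outside the brackets (-1 each) → the complex ion is 2+.
Ligand charges: 1×NCS = -1; 1×phen neutral; 3×py neutral; sum -1.
Al + (-1) = 2+ ⇒ Al is +3.

+3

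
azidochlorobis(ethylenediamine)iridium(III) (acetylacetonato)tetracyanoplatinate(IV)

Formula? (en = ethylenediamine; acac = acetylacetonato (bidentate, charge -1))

[IrCl(en)2(N3)][Pt(acac)(CN)4]

Cation [Ir…]: ligand charges -2, Ir(III) ⇒ ion charge 1+.
Anion [Pt…]: ligand charges -5, Pt(IV) ⇒ ion charge 1−.
One 1+ cation balances one 1− anion.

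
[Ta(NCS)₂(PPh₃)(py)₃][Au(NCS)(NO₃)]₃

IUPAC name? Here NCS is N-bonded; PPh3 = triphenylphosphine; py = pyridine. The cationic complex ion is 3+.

Both ions are complex: the cation is named first with the plain metal name, the anion second with the -ate form; each ion's ligands are alphabetised independently.
The complex cation is given as 3+; its ligand charges sum to -2, so Ta = +5.
With 3 anions per cation, each anion must be 3/3 = 1−.
Anion: ligand charges sum to -2; for the ion to be 1−, Au = +1.

diisothiocyanatotris(pyridine)(triphenylphosphine)tantalum(V) isothiocyanatonitratoaurate(I)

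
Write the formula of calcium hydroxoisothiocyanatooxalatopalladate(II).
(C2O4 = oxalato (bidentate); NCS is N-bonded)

Ca[Pd(C2O4)(NCS)(OH)]

Ligands: 1 hydroxo (OH, -1), 1 oxalato (C2O4, -2), 1 isothiocyanato (NCS, -1). Ligand charge sum = -4.
With Pd in oxidation state +2, the complex ion is [Pd...]^2−.
Charge balance with calcium (+2) requires 1 complex ion per 1 calcium.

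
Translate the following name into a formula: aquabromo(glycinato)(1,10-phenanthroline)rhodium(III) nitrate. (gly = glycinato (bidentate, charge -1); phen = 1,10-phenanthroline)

[RhBr(gly)(H2O)(phen)]NO3

Ligands: 1 glycinato (gly, -1), 1 aqua (H2O, neutral), 1 1,10-phenanthroline (phen, neutral), 1 bromo (Br, -1). Ligand charge sum = -2.
Charge balance with nitrate (-1) requires 1 complex ion per 1 nitrate.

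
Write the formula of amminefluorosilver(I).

Ligands: 1 fluoro (F, -1), 1 ammine (NH3, neutral). Ligand charge sum = -1.
With Ag in oxidation state +1, the complex ion is [Ag...].

[AgF(NH3)]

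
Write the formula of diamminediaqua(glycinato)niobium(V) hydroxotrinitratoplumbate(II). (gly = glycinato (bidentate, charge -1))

Cation [Nb…]: ligand charges -1, Nb(V) ⇒ ion charge 4+.
Anion [Pb…]: ligand charges -4, Pb(II) ⇒ ion charge 2−.
One 4+ cation requires 2 of the 2− anion.

[Nb(gly)(H2O)2(NH3)2][Pb(NO3)3(OH)]2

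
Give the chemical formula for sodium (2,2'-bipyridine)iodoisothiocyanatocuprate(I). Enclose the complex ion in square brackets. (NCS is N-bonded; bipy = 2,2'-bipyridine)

Ligands: 1 isothiocyanato (NCS, -1), 1 2,2'-bipyridine (bipy, neutral), 1 iodo (I, -1). Ligand charge sum = -2.
With Cu in oxidation state +1, the complex ion is [Cu...]^1−.
Charge balance with sodium (+1) requires 1 complex ion per 1 sodium.

Na[Cu(bipy)I(NCS)]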